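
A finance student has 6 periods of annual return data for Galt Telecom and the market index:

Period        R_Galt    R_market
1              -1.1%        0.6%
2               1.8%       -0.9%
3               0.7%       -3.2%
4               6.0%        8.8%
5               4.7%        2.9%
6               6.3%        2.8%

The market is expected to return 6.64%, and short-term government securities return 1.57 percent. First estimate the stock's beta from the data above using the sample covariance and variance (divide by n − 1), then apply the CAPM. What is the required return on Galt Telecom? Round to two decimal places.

4.30%

Mean R_i = (-1.1 + 1.8 + 0.7 + 6.0 + 4.7 + 6.3) / 6 = 3.0667%
Mean R_m = (0.6 − 0.9 − 3.2 + 8.8 + 2.9 + 2.8) / 6 = 1.8333%
Σ(R_i − R̄_i)(R_m − R̄_m) = 45.8167  ⇒  Cov = 45.8167 / 5 = 9.1633
Σ(R_m − R̄_m)² = 84.9333  ⇒  Var(R_m) = 84.9333 / 5 = 16.9867
β = Cov / Var(R_m) = 9.1633 / 16.9867 = 0.5394
MRP = 6.64% − 1.57% = 5.07%
E(R) = R_f + β × MRP = 1.57% + 0.5394 × 5.07% = 4.30%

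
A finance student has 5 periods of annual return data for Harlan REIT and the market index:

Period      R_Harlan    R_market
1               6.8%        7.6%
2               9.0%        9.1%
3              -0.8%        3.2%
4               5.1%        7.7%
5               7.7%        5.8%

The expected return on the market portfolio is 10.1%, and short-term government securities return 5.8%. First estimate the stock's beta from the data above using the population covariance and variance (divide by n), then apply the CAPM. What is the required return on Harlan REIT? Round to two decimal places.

Mean R_i = (6.8 + 9.0 − 0.8 + 5.1 + 7.7) / 5 = 5.5600%
Mean R_m = (7.6 + 9.1 + 3.2 + 7.7 + 5.8) / 5 = 6.6800%
Σ(R_i − R̄_i)(R_m − R̄_m) = 29.2460  ⇒  Cov = 29.2460 / 5 = 5.8492
Σ(R_m − R̄_m)² = 20.6280  ⇒  Var(R_m) = 20.6280 / 5 = 4.1256
β = Cov / Var(R_m) = 5.8492 / 4.1256 = 1.4178
MRP = 10.1% − 5.8% = 4.30%
E(R) = R_f + β × MRP = 5.8% + 1.4178 × 4.3% = 11.90%

11.90%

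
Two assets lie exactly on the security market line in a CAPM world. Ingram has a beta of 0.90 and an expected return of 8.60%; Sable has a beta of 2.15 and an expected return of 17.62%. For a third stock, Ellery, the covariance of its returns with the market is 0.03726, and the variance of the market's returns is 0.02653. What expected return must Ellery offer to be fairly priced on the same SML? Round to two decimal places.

MRP = (17.62% − 8.60%) / (2.15 − 0.90) = 7.2160%
R_f = 8.60% − 0.90 × 7.2160% = 2.1056%
β_Ellery = Cov / Var(R_m) = 0.03726 / 0.02653 = 1.4044
E(R_Ellery) = R_f + β × MRP = 2.1056% + 1.4044 × 7.2160% = 12.24%

12.24%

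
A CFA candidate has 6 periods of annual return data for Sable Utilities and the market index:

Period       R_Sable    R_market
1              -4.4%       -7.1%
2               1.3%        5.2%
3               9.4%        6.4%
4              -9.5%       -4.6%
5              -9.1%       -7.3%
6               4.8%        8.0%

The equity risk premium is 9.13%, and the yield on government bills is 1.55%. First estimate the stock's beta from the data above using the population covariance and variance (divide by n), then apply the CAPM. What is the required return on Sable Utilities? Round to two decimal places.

10.35%

Mean R_i = (-4.4 + 1.3 + 9.4 − 9.5 − 9.1 + 4.8) / 6 = -1.2500%
Mean R_m = (-7.1 + 5.2 + 6.4 − 4.6 − 7.3 + 8.0) / 6 = 0.1000%
Σ(R_i − R̄_i)(R_m − R̄_m) = 247.4400  ⇒  Cov = 247.4400 / 6 = 41.2400
Σ(R_m − R̄_m)² = 256.8000  ⇒  Var(R_m) = 256.8000 / 6 = 42.8000
β = Cov / Var(R_m) = 41.2400 / 42.8000 = 0.9636
E(R) = R_f + β × MRP = 1.55% + 0.9636 × 9.13% = 10.35%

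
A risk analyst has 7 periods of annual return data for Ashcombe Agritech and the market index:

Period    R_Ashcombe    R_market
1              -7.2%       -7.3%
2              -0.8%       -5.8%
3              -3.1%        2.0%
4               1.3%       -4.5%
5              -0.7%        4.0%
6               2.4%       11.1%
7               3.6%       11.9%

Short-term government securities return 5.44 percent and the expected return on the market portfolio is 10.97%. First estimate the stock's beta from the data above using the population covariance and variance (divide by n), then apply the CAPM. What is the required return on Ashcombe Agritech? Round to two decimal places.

7.20%

Mean R_i = (-7.2 − 0.8 − 3.1 + 1.3 − 0.7 + 2.4 + 3.6) / 7 = -0.6429%
Mean R_m = (-7.3 − 5.8 + 2.0 − 4.5 + 4.0 + 11.1 + 11.9) / 7 = 1.6286%
Σ(R_i − R̄_i)(R_m − R̄_m) = 119.1586  ⇒  Cov = 119.1586 / 7 = 17.0227
Σ(R_m − R̄_m)² = 373.4343  ⇒  Var(R_m) = 373.4343 / 7 = 53.3478
β = Cov / Var(R_m) = 17.0227 / 53.3478 = 0.3191
MRP = 10.97% − 5.44% = 5.53%
E(R) = R_f + β × MRP = 5.44% + 0.3191 × 5.53% = 7.20%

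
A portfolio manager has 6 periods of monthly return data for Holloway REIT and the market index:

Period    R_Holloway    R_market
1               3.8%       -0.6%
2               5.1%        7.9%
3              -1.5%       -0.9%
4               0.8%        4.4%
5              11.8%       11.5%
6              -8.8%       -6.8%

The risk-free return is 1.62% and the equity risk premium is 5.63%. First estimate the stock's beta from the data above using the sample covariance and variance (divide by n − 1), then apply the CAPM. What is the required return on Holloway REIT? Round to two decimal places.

Mean R_i = (3.8 + 5.1 − 1.5 + 0.8 + 11.8 − 8.8) / 6 = 1.8667%
Mean R_m = (-0.6 + 7.9 − 0.9 + 4.4 + 11.5 − 6.8) / 6 = 2.5833%
Σ(R_i − R̄_i)(R_m − R̄_m) = 209.4867  ⇒  Cov = 209.4867 / 5 = 41.8973
Σ(R_m − R̄_m)² = 221.3883  ⇒  Var(R_m) = 221.3883 / 5 = 44.2777
β = Cov / Var(R_m) = 41.8973 / 44.2777 = 0.9462
E(R) = R_f + β × MRP = 1.62% + 0.9462 × 5.63% = 6.95%

6.95%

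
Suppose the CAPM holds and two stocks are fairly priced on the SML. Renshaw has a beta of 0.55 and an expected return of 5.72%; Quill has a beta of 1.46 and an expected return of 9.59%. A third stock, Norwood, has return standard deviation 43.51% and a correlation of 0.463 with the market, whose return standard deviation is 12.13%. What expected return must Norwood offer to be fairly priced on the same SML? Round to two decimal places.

MRP = (9.59% − 5.72%) / (1.46 − 0.55) = 4.2527%
R_f = 5.72% − 0.55 × 4.2527% = 3.3810%
β_Norwood = ρ·σ_i/σ_m = 0.463 × 43.51 / 12.13 = 1.6608
E(R_Norwood) = R_f + β × MRP = 3.3810% + 1.6608 × 4.2527% = 10.44%

10.44%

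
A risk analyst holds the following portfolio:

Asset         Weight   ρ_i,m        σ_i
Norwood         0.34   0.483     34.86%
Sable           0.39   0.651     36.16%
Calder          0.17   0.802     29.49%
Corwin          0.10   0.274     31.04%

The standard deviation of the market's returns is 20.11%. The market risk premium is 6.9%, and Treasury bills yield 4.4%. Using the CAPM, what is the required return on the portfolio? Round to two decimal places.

11.19%

β_Norwood = 0.483 × 34.86% / 20.11% = 0.8373
β_Sable = 0.651 × 36.16% / 20.11% = 1.1706
β_Calder = 0.802 × 29.49% / 20.11% = 1.1761
β_Corwin = 0.274 × 31.04% / 20.11% = 0.4229
β_P = Σ w_i β_i = 0.34×0.8373 + 0.39×1.1706 + 0.17×1.1761 + 0.10×0.4229 = 0.9834
E(R_P) = R_f + β_P × MRP = 4.4% + 0.9834 × 6.9% = 11.19%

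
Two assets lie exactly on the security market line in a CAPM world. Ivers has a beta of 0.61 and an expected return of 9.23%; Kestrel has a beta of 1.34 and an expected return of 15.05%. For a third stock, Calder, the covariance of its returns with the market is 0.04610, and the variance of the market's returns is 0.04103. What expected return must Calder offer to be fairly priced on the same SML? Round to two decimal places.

MRP = (15.05% − 9.23%) / (1.34 − 0.61) = 7.9726%
R_f = 9.23% − 0.61 × 7.9726% = 4.3667%
β_Calder = Cov / Var(R_m) = 0.04610 / 0.04103 = 1.1236
E(R_Calder) = R_f + β × MRP = 4.3667% + 1.1236 × 7.9726% = 13.32%

13.32%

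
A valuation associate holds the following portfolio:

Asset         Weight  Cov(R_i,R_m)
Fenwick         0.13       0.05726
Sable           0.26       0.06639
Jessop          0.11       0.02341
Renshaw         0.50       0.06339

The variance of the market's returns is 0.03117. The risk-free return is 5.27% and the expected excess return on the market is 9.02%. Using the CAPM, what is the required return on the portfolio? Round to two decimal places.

22.34%

β_Fenwick = 0.05726 / 0.03117 = 1.8370
β_Sable = 0.06639 / 0.03117 = 2.1299
β_Jessop = 0.02341 / 0.03117 = 0.7510
β_Renshaw = 0.06339 / 0.03117 = 2.0337
β_P = Σ w_i β_i = 0.13×1.8370 + 0.26×2.1299 + 0.11×0.7510 + 0.50×2.0337 = 1.8920
E(R_P) = R_f + β_P × MRP = 5.27% + 1.8920 × 9.02% = 22.34%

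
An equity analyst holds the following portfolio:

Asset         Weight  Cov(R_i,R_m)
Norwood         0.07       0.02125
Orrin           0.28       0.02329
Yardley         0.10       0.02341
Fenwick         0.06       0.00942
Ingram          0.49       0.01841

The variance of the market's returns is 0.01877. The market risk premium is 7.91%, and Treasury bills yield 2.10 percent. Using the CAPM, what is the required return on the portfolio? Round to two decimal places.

10.50%

β_Norwood = 0.02125 / 0.01877 = 1.1321
β_Orrin = 0.02329 / 0.01877 = 1.2408
β_Yardley = 0.02341 / 0.01877 = 1.2472
β_Fenwick = 0.00942 / 0.01877 = 0.5019
β_Ingram = 0.01841 / 0.01877 = 0.9808
β_P = Σ w_i β_i = 0.07×1.1321 + 0.28×1.2408 + 0.10×1.2472 + 0.06×0.5019 + 0.49×0.9808 = 1.0621
E(R_P) = R_f + β_P × MRP = 2.10% + 1.0621 × 7.91% = 10.50%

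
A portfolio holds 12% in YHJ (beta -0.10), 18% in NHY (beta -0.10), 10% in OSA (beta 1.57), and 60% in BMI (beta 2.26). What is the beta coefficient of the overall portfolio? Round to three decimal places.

1.483

β_P = Σ w_i β_i = 0.12×-0.10 + 0.18×-0.10 + 0.10×1.57 + 0.60×2.26 = 1.4830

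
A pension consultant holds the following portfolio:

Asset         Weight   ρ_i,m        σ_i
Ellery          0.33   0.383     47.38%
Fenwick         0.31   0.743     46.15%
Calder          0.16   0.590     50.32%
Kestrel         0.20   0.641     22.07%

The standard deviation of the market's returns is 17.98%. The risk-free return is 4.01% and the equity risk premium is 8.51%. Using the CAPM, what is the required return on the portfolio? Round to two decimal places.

β_Ellery = 0.383 × 47.38% / 17.98% = 1.0093
β_Fenwick = 0.743 × 46.15% / 17.98% = 1.9071
β_Calder = 0.590 × 50.32% / 17.98% = 1.6512
β_Kestrel = 0.641 × 22.07% / 17.98% = 0.7868
β_P = Σ w_i β_i = 0.33×1.0093 + 0.31×1.9071 + 0.16×1.6512 + 0.20×0.7868 = 1.3458
E(R_P) = R_f + β_P × MRP = 4.01% + 1.3458 × 8.51% = 15.46%

15.46%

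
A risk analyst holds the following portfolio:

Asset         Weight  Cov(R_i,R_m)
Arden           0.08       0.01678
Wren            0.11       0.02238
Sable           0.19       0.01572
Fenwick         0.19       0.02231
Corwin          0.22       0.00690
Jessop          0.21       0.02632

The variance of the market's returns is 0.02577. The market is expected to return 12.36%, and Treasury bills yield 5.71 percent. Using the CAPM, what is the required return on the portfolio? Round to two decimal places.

10.37%

β_Arden = 0.01678 / 0.02577 = 0.6511
β_Wren = 0.02238 / 0.02577 = 0.8685
β_Sable = 0.01572 / 0.02577 = 0.6100
β_Fenwick = 0.02231 / 0.02577 = 0.8657
β_Corwin = 0.00690 / 0.02577 = 0.2678
β_Jessop = 0.02632 / 0.02577 = 1.0213
β_P = Σ w_i β_i = 0.08×0.6511 + 0.11×0.8685 + 0.19×0.6100 + 0.19×0.8657 + 0.22×0.2678 + 0.21×1.0213 = 0.7014
MRP = 12.36% − 5.71% = 6.65%
E(R_P) = R_f + β_P × MRP = 5.71% + 0.7014 × 6.65% = 10.37%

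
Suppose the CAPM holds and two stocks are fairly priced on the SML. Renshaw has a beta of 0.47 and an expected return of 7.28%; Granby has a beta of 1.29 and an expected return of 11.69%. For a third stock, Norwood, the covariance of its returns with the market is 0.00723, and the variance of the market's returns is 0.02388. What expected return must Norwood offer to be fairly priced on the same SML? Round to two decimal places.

6.38%

MRP = (11.69% − 7.28%) / (1.29 − 0.47) = 5.3780%
R_f = 7.28% − 0.47 × 5.3780% = 4.7523%
β_Norwood = Cov / Var(R_m) = 0.00723 / 0.02388 = 0.3028
E(R_Norwood) = R_f + β × MRP = 4.7523% + 0.3028 × 5.3780% = 6.38%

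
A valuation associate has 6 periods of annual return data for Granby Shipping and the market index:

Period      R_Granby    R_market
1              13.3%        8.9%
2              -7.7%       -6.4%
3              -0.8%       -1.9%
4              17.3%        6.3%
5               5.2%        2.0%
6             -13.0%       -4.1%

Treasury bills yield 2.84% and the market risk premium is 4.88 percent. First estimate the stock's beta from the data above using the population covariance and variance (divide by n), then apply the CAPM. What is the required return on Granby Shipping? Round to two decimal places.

11.78%

Mean R_i = (13.3 − 7.7 − 0.8 + 17.3 + 5.2 − 13.0) / 6 = 2.3833%
Mean R_m = (8.9 − 6.4 − 1.9 + 6.3 + 2.0 − 4.1) / 6 = 0.8000%
Σ(R_i − R̄_i)(R_m − R̄_m) = 330.4200  ⇒  Cov = 330.4200 / 6 = 55.0700
Σ(R_m − R̄_m)² = 180.4400  ⇒  Var(R_m) = 180.4400 / 6 = 30.0733
β = Cov / Var(R_m) = 55.0700 / 30.0733 = 1.8312
E(R) = R_f + β × MRP = 2.84% + 1.8312 × 4.88% = 11.78%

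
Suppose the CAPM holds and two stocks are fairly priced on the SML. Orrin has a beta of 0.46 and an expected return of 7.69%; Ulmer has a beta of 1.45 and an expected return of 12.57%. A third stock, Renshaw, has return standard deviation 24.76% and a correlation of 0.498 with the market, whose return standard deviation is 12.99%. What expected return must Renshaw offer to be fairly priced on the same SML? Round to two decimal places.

10.10%

MRP = (12.57% − 7.69%) / (1.45 − 0.46) = 4.9293%
R_f = 7.69% − 0.46 × 4.9293% = 5.4225%
β_Renshaw = ρ·σ_i/σ_m = 0.498 × 24.76 / 12.99 = 0.9492
E(R_Renshaw) = R_f + β × MRP = 5.4225% + 0.9492 × 4.9293% = 10.10%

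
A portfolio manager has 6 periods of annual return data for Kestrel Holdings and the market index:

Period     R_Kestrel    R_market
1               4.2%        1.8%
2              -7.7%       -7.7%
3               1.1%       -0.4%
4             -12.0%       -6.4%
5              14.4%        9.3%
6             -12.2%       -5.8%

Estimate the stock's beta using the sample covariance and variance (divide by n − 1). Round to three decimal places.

Mean R_i = (4.2 − 7.7 + 1.1 − 12.0 + 14.4 − 12.2) / 6 = -2.0333%
Mean R_m = (1.8 − 7.7 − 0.4 − 6.4 + 9.3 − 5.8) / 6 = -1.5333%
Σ(R_i − R̄_i)(R_m − R̄_m) = 329.1833  ⇒  Cov = 329.1833 / 5 = 65.8367
Σ(R_m − R̄_m)² = 209.6733  ⇒  Var(R_m) = 209.6733 / 5 = 41.9347
β = Cov / Var(R_m) = 65.8367 / 41.9347 = 1.5700

1.570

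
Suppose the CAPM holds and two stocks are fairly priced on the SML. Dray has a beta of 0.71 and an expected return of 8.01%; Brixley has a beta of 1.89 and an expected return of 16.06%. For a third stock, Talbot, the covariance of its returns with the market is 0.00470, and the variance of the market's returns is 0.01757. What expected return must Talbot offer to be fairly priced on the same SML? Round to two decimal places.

4.99%

MRP = (16.06% − 8.01%) / (1.89 − 0.71) = 6.8220%
R_f = 8.01% − 0.71 × 6.8220% = 3.1664%
β_Talbot = Cov / Var(R_m) = 0.00470 / 0.01757 = 0.2675
E(R_Talbot) = R_f + β × MRP = 3.1664% + 0.2675 × 6.8220% = 4.99%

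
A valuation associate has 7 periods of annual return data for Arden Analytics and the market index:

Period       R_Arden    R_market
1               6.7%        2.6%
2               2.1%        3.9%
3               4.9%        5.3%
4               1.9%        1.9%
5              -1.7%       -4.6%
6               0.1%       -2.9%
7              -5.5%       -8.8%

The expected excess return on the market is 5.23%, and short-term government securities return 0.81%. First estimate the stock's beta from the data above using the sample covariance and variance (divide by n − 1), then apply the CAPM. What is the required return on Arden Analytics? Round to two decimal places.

4.55%

Mean R_i = (6.7 + 2.1 + 4.9 + 1.9 − 1.7 + 0.1 − 5.5) / 7 = 1.2143%
Mean R_m = (2.6 + 3.9 + 5.3 + 1.9 − 4.6 − 2.9 − 8.8) / 7 = -0.3714%
Σ(R_i − R̄_i)(R_m − R̄_m) = 114.2771  ⇒  Cov = 114.2771 / 6 = 19.0462
Σ(R_m − R̄_m)² = 159.7143  ⇒  Var(R_m) = 159.7143 / 6 = 26.6191
β = Cov / Var(R_m) = 19.0462 / 26.6191 = 0.7155
E(R) = R_f + β × MRP = 0.81% + 0.7155 × 5.23% = 4.55%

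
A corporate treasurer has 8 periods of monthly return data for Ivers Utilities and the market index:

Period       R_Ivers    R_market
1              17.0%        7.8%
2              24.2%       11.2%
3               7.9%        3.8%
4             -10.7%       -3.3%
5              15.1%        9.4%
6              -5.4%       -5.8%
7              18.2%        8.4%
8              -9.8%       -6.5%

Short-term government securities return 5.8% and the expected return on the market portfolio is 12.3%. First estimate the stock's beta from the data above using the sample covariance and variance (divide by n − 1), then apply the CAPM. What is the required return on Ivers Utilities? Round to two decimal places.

17.84%

Mean R_i = (17.0 + 24.2 + 7.9 − 10.7 + 15.1 − 5.4 + 18.2 − 9.8) / 8 = 7.0625%
Mean R_m = (7.8 + 11.2 + 3.8 − 3.3 + 9.4 − 5.8 + 8.4 − 6.5) / 8 = 3.1250%
Σ(R_i − R̄_i)(R_m − R̄_m) = 682.2475  ⇒  Cov = 682.2475 / 7 = 97.4639
Σ(R_m − R̄_m)² = 368.2950  ⇒  Var(R_m) = 368.2950 / 7 = 52.6136
β = Cov / Var(R_m) = 97.4639 / 52.6136 = 1.8524
MRP = 12.3% − 5.8% = 6.50%
E(R) = R_f + β × MRP = 5.8% + 1.8524 × 6.5% = 17.84%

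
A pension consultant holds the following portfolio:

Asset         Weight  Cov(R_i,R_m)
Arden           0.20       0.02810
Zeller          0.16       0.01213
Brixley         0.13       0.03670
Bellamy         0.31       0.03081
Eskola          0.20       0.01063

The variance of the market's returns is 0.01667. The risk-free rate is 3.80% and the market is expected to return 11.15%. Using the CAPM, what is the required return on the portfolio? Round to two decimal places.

β_Arden = 0.02810 / 0.01667 = 1.6857
β_Zeller = 0.01213 / 0.01667 = 0.7277
β_Brixley = 0.03670 / 0.01667 = 2.2016
β_Bellamy = 0.03081 / 0.01667 = 1.8482
β_Eskola = 0.01063 / 0.01667 = 0.6377
β_P = Σ w_i β_i = 0.20×1.6857 + 0.16×0.7277 + 0.13×2.2016 + 0.31×1.8482 + 0.20×0.6377 = 1.4403
MRP = 11.15% − 3.80% = 7.35%
E(R_P) = R_f + β_P × MRP = 3.80% + 1.4403 × 7.35% = 14.39%

14.39%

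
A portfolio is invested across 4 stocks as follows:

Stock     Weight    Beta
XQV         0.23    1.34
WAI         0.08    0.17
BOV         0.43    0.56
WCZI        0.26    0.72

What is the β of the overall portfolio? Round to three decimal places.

β_P = Σ w_i β_i = 0.23×1.34 + 0.08×0.17 + 0.43×0.56 + 0.26×0.72 = 0.7498

0.750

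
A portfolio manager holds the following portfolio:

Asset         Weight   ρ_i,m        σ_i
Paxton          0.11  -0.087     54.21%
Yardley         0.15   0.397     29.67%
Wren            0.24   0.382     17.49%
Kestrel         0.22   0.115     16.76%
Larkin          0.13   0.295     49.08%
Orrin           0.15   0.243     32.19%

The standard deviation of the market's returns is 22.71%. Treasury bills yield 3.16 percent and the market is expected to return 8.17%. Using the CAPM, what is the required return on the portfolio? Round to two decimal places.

β_Paxton = -0.087 × 54.21% / 22.71% = -0.2077
β_Yardley = 0.397 × 29.67% / 22.71% = 0.5187
β_Wren = 0.382 × 17.49% / 22.71% = 0.2942
β_Kestrel = 0.115 × 16.76% / 22.71% = 0.0849
β_Larkin = 0.295 × 49.08% / 22.71% = 0.6375
β_Orrin = 0.243 × 32.19% / 22.71% = 0.3444
β_P = Σ w_i β_i = 0.11×-0.2077 + 0.15×0.5187 + 0.24×0.2942 + 0.22×0.0849 + 0.13×0.6375 + 0.15×0.3444 = 0.2788
MRP = 8.17% − 3.16% = 5.01%
E(R_P) = R_f + β_P × MRP = 3.16% + 0.2788 × 5.01% = 4.56%

4.56%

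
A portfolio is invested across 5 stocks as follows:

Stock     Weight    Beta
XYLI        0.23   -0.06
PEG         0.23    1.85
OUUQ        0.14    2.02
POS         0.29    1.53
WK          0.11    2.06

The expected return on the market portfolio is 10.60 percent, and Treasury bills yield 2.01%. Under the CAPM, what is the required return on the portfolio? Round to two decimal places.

13.73%

β_P = Σ w_i β_i = 0.23×-0.06 + 0.23×1.85 + 0.14×2.02 + 0.29×1.53 + 0.11×2.06 = 1.3648
MRP = 10.60% − 2.01% = 8.59%
E(R_P) = R_f + β_P × MRP = 2.01% + 1.3648 × 8.59% = 13.73%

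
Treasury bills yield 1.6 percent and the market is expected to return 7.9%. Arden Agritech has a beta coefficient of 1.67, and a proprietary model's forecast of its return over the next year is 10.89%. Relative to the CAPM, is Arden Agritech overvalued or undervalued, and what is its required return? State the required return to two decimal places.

MRP = 7.9% − 1.6% = 6.30%
Required return = R_f + β·MRP = 1.6% + 1.67 × 6.3% = 12.12%
Forecast 10.89% < required 12.12% → the stock plots below the SML → overvalued.

Overvalued; required return 12.12%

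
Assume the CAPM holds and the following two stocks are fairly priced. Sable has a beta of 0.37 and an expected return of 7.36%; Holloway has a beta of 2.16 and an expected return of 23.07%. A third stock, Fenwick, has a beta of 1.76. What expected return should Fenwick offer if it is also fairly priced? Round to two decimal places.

MRP (SML slope) = (23.07% − 7.36%) / (2.16 − 0.37) = 15.71% / 1.79 = 8.7765%
R_f (intercept) = 7.36% − 0.37 × 8.7765% = 4.1127%
E(R_Fenwick) = R_f + β × MRP = 4.1127% + 1.76 × 8.7765% = 19.56%

19.56%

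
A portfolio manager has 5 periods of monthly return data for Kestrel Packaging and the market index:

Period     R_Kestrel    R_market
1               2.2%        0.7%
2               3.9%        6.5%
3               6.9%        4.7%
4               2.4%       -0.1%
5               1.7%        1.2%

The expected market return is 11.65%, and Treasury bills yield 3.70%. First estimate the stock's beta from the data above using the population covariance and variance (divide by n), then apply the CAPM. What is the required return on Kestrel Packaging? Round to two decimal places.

7.78%

Mean R_i = (2.2 + 3.9 + 6.9 + 2.4 + 1.7) / 5 = 3.4200%
Mean R_m = (0.7 + 6.5 + 4.7 − 0.1 + 1.2) / 5 = 2.6000%
Σ(R_i − R̄_i)(R_m − R̄_m) = 16.6600  ⇒  Cov = 16.6600 / 5 = 3.3320
Σ(R_m − R̄_m)² = 32.4800  ⇒  Var(R_m) = 32.4800 / 5 = 6.4960
β = Cov / Var(R_m) = 3.3320 / 6.4960 = 0.5129
MRP = 11.65% − 3.70% = 7.95%
E(R) = R_f + β × MRP = 3.70% + 0.5129 × 7.95% = 7.78%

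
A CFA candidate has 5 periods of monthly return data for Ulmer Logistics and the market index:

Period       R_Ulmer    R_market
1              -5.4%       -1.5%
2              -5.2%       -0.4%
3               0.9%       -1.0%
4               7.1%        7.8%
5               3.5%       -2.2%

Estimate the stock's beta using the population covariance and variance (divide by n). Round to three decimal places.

Mean R_i = (-5.4 − 5.2 + 0.9 + 7.1 + 3.5) / 5 = 0.1800%
Mean R_m = (-1.5 − 0.4 − 1.0 + 7.8 − 2.2) / 5 = 0.5400%
Σ(R_i − R̄_i)(R_m − R̄_m) = 56.4740  ⇒  Cov = 56.4740 / 5 = 11.2948
Σ(R_m − R̄_m)² = 67.6320  ⇒  Var(R_m) = 67.6320 / 5 = 13.5264
β = Cov / Var(R_m) = 11.2948 / 13.5264 = 0.8350

0.835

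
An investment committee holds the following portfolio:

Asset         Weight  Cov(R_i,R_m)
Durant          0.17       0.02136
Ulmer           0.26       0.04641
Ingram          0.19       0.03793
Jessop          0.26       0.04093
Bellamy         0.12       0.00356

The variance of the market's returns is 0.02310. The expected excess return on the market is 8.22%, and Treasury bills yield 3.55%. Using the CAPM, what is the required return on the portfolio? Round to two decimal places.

15.64%

β_Durant = 0.02136 / 0.02310 = 0.9247
β_Ulmer = 0.04641 / 0.02310 = 2.0091
β_Ingram = 0.03793 / 0.02310 = 1.6420
β_Jessop = 0.04093 / 0.02310 = 1.7719
β_Bellamy = 0.00356 / 0.02310 = 0.1541
β_P = Σ w_i β_i = 0.17×0.9247 + 0.26×2.0091 + 0.19×1.6420 + 0.26×1.7719 + 0.12×0.1541 = 1.4707
E(R_P) = R_f + β_P × MRP = 3.55% + 1.4707 × 8.22% = 15.64%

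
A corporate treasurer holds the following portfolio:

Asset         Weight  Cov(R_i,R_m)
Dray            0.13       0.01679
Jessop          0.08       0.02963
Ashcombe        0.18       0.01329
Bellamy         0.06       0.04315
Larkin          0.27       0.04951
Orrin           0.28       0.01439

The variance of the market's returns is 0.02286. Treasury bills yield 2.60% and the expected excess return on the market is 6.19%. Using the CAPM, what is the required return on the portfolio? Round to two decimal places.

β_Dray = 0.01679 / 0.02286 = 0.7345
β_Jessop = 0.02963 / 0.02286 = 1.2962
β_Ashcombe = 0.01329 / 0.02286 = 0.5814
β_Bellamy = 0.04315 / 0.02286 = 1.8876
β_Larkin = 0.04951 / 0.02286 = 2.1658
β_Orrin = 0.01439 / 0.02286 = 0.6295
β_P = Σ w_i β_i = 0.13×0.7345 + 0.08×1.2962 + 0.18×0.5814 + 0.06×1.8876 + 0.27×2.1658 + 0.28×0.6295 = 1.1781
E(R_P) = R_f + β_P × MRP = 2.60% + 1.1781 × 6.19% = 9.89%

9.89%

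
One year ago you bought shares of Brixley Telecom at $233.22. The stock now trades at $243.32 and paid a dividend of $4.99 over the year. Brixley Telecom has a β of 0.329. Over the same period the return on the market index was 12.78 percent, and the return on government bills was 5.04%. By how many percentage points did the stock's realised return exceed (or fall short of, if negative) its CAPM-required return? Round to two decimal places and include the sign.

Realised HPR = (P1 + D1 − P0) / P0 = (243.32 + 4.99 − 233.22) / 233.22 = 15.09 / 233.22 = 6.4703%
MRP = 12.78% − 5.04% = 7.74%
CAPM required = R_f + β·MRP = 5.04% + 0.329 × 7.74% = 7.58646%
α = realised − required = 6.4703% − 7.58646% = -1.12%

-1.12%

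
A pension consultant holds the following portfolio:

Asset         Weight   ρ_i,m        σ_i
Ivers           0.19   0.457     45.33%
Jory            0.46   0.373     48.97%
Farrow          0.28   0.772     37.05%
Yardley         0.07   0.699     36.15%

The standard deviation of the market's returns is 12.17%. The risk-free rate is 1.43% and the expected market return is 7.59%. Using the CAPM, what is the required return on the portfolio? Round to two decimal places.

β_Ivers = 0.457 × 45.33% / 12.17% = 1.7022
β_Jory = 0.373 × 48.97% / 12.17% = 1.5009
β_Farrow = 0.772 × 37.05% / 12.17% = 2.3503
β_Yardley = 0.699 × 36.15% / 12.17% = 2.0763
β_P = Σ w_i β_i = 0.19×1.7022 + 0.46×1.5009 + 0.28×2.3503 + 0.07×2.0763 = 1.8173
MRP = 7.59% − 1.43% = 6.16%
E(R_P) = R_f + β_P × MRP = 1.43% + 1.8173 × 6.16% = 12.62%

12.62%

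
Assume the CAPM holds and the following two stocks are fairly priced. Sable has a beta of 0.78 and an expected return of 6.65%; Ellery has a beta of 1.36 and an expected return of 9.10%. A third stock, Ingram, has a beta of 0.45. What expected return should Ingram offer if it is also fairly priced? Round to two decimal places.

MRP (SML slope) = (9.10% − 6.65%) / (1.36 − 0.78) = 2.45% / 0.58 = 4.2241%
R_f (intercept) = 6.65% − 0.78 × 4.2241% = 3.3552%
E(R_Ingram) = R_f + β × MRP = 3.3552% + 0.45 × 4.2241% = 5.26%

5.26%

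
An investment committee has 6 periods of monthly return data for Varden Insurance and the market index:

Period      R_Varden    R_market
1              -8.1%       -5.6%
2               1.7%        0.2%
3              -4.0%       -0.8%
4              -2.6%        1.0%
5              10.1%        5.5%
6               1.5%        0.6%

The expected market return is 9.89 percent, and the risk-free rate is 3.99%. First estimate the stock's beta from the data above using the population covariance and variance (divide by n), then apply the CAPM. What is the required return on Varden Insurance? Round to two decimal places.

Mean R_i = (-8.1 + 1.7 − 4.0 − 2.6 + 10.1 + 1.5) / 6 = -0.2333%
Mean R_m = (-5.6 + 0.2 − 0.8 + 1.0 + 5.5 + 0.6) / 6 = 0.1500%
Σ(R_i − R̄_i)(R_m − R̄_m) = 102.9600  ⇒  Cov = 102.9600 / 6 = 17.1600
Σ(R_m − R̄_m)² = 63.5150  ⇒  Var(R_m) = 63.5150 / 6 = 10.5858
β = Cov / Var(R_m) = 17.1600 / 10.5858 = 1.6210
MRP = 9.89% − 3.99% = 5.90%
E(R) = R_f + β × MRP = 3.99% + 1.6210 × 5.90% = 13.55%

13.55%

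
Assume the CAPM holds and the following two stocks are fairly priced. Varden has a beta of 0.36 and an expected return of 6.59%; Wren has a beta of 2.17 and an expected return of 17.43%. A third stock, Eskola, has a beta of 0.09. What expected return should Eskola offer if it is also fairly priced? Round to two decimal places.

MRP (SML slope) = (17.43% − 6.59%) / (2.17 − 0.36) = 10.84% / 1.81 = 5.9890%
R_f (intercept) = 6.59% − 0.36 × 5.9890% = 4.4340%
E(R_Eskola) = R_f + β × MRP = 4.4340% + 0.09 × 5.9890% = 4.97%

4.97%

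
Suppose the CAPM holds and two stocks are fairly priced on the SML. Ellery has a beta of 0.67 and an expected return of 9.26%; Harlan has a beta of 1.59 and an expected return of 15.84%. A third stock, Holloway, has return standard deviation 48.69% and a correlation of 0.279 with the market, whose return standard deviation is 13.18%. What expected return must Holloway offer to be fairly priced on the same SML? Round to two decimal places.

11.84%

MRP = (15.84% − 9.26%) / (1.59 − 0.67) = 7.1522%
R_f = 9.26% − 0.67 × 7.1522% = 4.4680%
β_Holloway = ρ·σ_i/σ_m = 0.279 × 48.69 / 13.18 = 1.0307
E(R_Holloway) = R_f + β × MRP = 4.4680% + 1.0307 × 7.1522% = 11.84%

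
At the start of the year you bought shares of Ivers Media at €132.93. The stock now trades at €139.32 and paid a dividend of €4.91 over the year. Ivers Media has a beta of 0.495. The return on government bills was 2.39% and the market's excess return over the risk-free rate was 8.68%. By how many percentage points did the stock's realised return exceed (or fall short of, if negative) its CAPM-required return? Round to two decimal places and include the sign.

+1.81%

Realised HPR = (P1 + D1 − P0) / P0 = (139.32 + 4.91 − 132.93) / 132.93 = 11.30 / 132.93 = 8.5007%
CAPM required = R_f + β·MRP = 2.39% + 0.495 × 8.68% = 6.68660%
α = realised − required = 8.5007% − 6.68660% = +1.81%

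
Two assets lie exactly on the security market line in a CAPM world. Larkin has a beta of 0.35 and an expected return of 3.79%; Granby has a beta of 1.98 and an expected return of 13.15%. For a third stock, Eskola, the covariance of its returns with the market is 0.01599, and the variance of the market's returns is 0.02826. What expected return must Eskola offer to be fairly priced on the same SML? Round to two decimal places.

MRP = (13.15% − 3.79%) / (1.98 − 0.35) = 5.7423%
R_f = 3.79% − 0.35 × 5.7423% = 1.7802%
β_Eskola = Cov / Var(R_m) = 0.01599 / 0.02826 = 0.5658
E(R_Eskola) = R_f + β × MRP = 1.7802% + 0.5658 × 5.7423% = 5.03%

5.03%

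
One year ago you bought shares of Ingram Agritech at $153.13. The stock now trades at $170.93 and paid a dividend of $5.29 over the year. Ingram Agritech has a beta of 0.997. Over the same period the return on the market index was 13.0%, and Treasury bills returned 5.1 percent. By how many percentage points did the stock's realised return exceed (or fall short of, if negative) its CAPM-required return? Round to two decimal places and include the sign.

Realised HPR = (P1 + D1 − P0) / P0 = (170.93 + 5.29 − 153.13) / 153.13 = 23.09 / 153.13 = 15.0787%
MRP = 13.0% − 5.1% = 7.90%
CAPM required = R_f + β·MRP = 5.1% + 0.997 × 7.9% = 12.9763%
α = realised − required = 15.0787% − 12.9763% = +2.10%

+2.10%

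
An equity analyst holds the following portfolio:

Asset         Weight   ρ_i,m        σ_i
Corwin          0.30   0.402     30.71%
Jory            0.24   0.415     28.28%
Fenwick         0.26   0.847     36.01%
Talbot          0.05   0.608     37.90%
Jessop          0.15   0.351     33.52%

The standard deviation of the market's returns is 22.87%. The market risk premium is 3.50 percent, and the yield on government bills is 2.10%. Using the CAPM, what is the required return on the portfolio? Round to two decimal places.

β_Corwin = 0.402 × 30.71% / 22.87% = 0.5398
β_Jory = 0.415 × 28.28% / 22.87% = 0.5132
β_Fenwick = 0.847 × 36.01% / 22.87% = 1.3336
β_Talbot = 0.608 × 37.90% / 22.87% = 1.0076
β_Jessop = 0.351 × 33.52% / 22.87% = 0.5145
β_P = Σ w_i β_i = 0.30×0.5398 + 0.24×0.5132 + 0.26×1.3336 + 0.05×1.0076 + 0.15×0.5145 = 0.7594
E(R_P) = R_f + β_P × MRP = 2.10% + 0.7594 × 3.50% = 4.76%

4.76%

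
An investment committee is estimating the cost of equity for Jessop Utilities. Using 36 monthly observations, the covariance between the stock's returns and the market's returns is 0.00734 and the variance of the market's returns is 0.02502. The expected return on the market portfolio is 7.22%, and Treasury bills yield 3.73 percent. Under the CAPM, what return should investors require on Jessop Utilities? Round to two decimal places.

β = Cov(R_i, R_m) / Var(R_m) = 0.00734 / 0.02502 = 0.2934
MRP = 7.22% − 3.73% = 3.49%
E(R) = R_f + β × MRP = 3.73% + 0.2934 × 3.49% = 4.75%

4.75%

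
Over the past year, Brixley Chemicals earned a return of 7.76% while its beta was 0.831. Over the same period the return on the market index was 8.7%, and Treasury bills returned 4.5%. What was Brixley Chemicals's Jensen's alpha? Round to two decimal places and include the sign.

Market excess return = 8.7% − 4.5% = 4.20%
CAPM benchmark = R_f + β(R_m − R_f) = 4.5% + 0.831 × 4.2% = 7.9902%
α = actual − benchmark = 7.76% − 7.9902% = -0.23%

-0.23%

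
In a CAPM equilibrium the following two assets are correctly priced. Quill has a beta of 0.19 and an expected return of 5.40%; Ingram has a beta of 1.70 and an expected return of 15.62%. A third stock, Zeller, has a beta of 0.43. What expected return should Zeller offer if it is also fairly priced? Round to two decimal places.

7.02%

MRP (SML slope) = (15.62% − 5.40%) / (1.70 − 0.19) = 10.22% / 1.51 = 6.7682%
R_f (intercept) = 5.40% − 0.19 × 6.7682% = 4.1140%
E(R_Zeller) = R_f + β × MRP = 4.1140% + 0.43 × 6.7682% = 7.02%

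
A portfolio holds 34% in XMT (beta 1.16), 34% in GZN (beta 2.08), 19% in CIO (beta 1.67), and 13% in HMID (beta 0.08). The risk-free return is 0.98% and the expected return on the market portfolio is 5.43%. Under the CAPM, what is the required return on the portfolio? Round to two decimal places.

7.34%

β_P = Σ w_i β_i = 0.34×1.16 + 0.34×2.08 + 0.19×1.67 + 0.13×0.08 = 1.4293
MRP = 5.43% − 0.98% = 4.45%
E(R_P) = R_f + β_P × MRP = 0.98% + 1.4293 × 4.45% = 7.34%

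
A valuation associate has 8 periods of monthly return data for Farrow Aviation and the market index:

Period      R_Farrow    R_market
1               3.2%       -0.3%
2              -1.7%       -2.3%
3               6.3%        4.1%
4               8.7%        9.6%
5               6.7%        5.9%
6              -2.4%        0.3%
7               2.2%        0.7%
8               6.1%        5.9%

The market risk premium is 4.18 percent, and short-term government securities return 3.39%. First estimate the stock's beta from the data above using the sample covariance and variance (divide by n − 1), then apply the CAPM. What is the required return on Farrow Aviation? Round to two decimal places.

Mean R_i = (3.2 − 1.7 + 6.3 + 8.7 + 6.7 − 2.4 + 2.2 + 6.1) / 8 = 3.6375%
Mean R_m = (-0.3 − 2.3 + 4.1 + 9.6 + 5.9 + 0.3 + 0.7 + 5.9) / 8 = 2.9875%
Σ(R_i − R̄_i)(R_m − R̄_m) = 101.7038  ⇒  Cov = 101.7038 / 7 = 14.5291
Σ(R_m − R̄_m)² = 113.1488  ⇒  Var(R_m) = 113.1488 / 7 = 16.1641
β = Cov / Var(R_m) = 14.5291 / 16.1641 = 0.8988
E(R) = R_f + β × MRP = 3.39% + 0.8988 × 4.18% = 7.15%

7.15%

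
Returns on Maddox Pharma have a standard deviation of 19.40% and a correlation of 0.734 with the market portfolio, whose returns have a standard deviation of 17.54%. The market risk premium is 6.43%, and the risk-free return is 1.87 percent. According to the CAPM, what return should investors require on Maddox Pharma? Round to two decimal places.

7.09%

β = ρ × σ_i / σ_m = 0.734 × 19.40% / 17.54% = 0.8118
E(R) = 1.87% + 0.8118 × 6.43% = 7.09%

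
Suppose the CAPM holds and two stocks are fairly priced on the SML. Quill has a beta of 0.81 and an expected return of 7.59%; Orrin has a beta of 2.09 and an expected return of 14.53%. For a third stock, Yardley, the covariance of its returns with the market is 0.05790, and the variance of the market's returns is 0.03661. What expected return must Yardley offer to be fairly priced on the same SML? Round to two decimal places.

11.77%

MRP = (14.53% − 7.59%) / (2.09 − 0.81) = 5.4219%
R_f = 7.59% − 0.81 × 5.4219% = 3.1983%
β_Yardley = Cov / Var(R_m) = 0.05790 / 0.03661 = 1.5815
E(R_Yardley) = R_f + β × MRP = 3.1983% + 1.5815 × 5.4219% = 11.77%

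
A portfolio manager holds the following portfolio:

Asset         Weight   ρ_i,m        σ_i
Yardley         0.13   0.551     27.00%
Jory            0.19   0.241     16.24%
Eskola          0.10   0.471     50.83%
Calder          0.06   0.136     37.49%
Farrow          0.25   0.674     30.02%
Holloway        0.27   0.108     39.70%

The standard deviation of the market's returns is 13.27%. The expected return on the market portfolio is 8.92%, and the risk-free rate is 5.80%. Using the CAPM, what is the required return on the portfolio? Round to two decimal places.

β_Yardley = 0.551 × 27.00% / 13.27% = 1.1211
β_Jory = 0.241 × 16.24% / 13.27% = 0.2949
β_Eskola = 0.471 × 50.83% / 13.27% = 1.8041
β_Calder = 0.136 × 37.49% / 13.27% = 0.3842
β_Farrow = 0.674 × 30.02% / 13.27% = 1.5248
β_Holloway = 0.108 × 39.70% / 13.27% = 0.3231
β_P = Σ w_i β_i = 0.13×1.1211 + 0.19×0.2949 + 0.10×1.8041 + 0.06×0.3842 + 0.25×1.5248 + 0.27×0.3231 = 0.8737
MRP = 8.92% − 5.80% = 3.12%
E(R_P) = R_f + β_P × MRP = 5.80% + 0.8737 × 3.12% = 8.53%

8.53%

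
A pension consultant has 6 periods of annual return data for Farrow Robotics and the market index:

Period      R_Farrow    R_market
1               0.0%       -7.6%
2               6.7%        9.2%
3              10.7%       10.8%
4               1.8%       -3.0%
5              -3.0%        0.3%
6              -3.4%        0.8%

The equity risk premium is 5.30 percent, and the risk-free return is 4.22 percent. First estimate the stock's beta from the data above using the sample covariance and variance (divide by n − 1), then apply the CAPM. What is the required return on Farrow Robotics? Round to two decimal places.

7.31%

Mean R_i = (0.0 + 6.7 + 10.7 + 1.8 − 3.0 − 3.4) / 6 = 2.1333%
Mean R_m = (-7.6 + 9.2 + 10.8 − 3.0 + 0.3 + 0.8) / 6 = 1.7500%
Σ(R_i − R̄_i)(R_m − R̄_m) = 145.7800  ⇒  Cov = 145.7800 / 5 = 29.1560
Σ(R_m − R̄_m)² = 250.3950  ⇒  Var(R_m) = 250.3950 / 5 = 50.0790
β = Cov / Var(R_m) = 29.1560 / 50.0790 = 0.5822
E(R) = R_f + β × MRP = 4.22% + 0.5822 × 5.30% = 7.31%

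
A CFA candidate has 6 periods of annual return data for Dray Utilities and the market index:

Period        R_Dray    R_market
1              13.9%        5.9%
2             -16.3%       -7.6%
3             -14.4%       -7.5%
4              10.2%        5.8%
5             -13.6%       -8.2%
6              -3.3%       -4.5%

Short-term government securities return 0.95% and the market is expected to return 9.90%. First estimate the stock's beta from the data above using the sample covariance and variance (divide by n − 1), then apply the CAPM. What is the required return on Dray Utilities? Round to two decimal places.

Mean R_i = (13.9 − 16.3 − 14.4 + 10.2 − 13.6 − 3.3) / 6 = -3.9167%
Mean R_m = (5.9 − 7.6 − 7.5 + 5.8 − 8.2 − 4.5) / 6 = -2.6833%
Σ(R_i − R̄_i)(R_m − R̄_m) = 436.3617  ⇒  Cov = 436.3617 / 5 = 87.2723
Σ(R_m − R̄_m)² = 226.7483  ⇒  Var(R_m) = 226.7483 / 5 = 45.3497
β = Cov / Var(R_m) = 87.2723 / 45.3497 = 1.9244
MRP = 9.90% − 0.95% = 8.95%
E(R) = R_f + β × MRP = 0.95% + 1.9244 × 8.95% = 18.17%

18.17%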